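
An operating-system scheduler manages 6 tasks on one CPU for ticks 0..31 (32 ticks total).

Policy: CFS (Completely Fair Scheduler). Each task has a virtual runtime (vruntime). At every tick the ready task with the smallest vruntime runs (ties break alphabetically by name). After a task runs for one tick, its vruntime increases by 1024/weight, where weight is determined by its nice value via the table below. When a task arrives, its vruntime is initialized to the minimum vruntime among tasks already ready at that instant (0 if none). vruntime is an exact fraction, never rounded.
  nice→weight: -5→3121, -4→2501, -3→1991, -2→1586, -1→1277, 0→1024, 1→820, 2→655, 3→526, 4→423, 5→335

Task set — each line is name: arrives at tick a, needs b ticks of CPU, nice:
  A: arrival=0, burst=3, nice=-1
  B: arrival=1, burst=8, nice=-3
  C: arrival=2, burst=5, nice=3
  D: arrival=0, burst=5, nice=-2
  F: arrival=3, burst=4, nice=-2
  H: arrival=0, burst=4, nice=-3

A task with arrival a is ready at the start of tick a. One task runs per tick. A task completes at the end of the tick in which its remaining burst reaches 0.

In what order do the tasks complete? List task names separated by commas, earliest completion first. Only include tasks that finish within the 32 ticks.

completion order = H, A, F, D, B, C

t=0: vr[A=0 D=0 H=0] → run A
t=1: vr[A=1024/1277 B=0 D=0 H=0] → run B
t=2: vr[A=1024/1277 B=1024/1991 C=0 D=0 H=0] → run C
t=3: vr[A=1024/1277 B=1024/1991 C=512/263 D=0 F=0 H=0] → run D
t=4: vr[A=1024/1277 B=1024/1991 C=512/263 D=512/793 F=0 H=0] → run F
t=5: vr[A=1024/1277 B=1024/1991 C=512/263 D=512/793 F=512/793 H=0] → run H
t=6: vr[A=1024/1277 B=1024/1991 C=512/263 D=512/793 F=512/793 H=1024/1991] → run B
t=7: vr[A=1024/1277 B=2048/1991 C=512/263 D=512/793 F=512/793 H=1024/1991] → run H
t=8: vr[A=1024/1277 B=2048/1991 C=512/263 D=512/793 F=512/793 H=2048/1991] → run D
t=9: vr[A=1024/1277 B=2048/1991 C=512/263 D=1024/793 F=512/793 H=2048/1991] → run F
t=10: vr[A=1024/1277 B=2048/1991 C=512/263 D=1024/793 F=1024/793 H=2048/1991] → run A
t=11: vr[A=2048/1277 B=2048/1991 C=512/263 D=1024/793 F=1024/793 H=2048/1991] → run B
t=12: vr[A=2048/1277 B=3072/1991 C=512/263 D=1024/793 F=1024/793 H=2048/1991] → run H
t=13: vr[A=2048/1277 B=3072/1991 C=512/263 D=1024/793 F=1024/793 H=3072/1991] → run D
t=14: vr[A=2048/1277 B=3072/1991 C=512/263 D=1536/793 F=1024/793 H=3072/1991] → run F
t=15: vr[A=2048/1277 B=3072/1991 C=512/263 D=1536/793 F=1536/793 H=3072/1991] → run B
t=16: vr[A=2048/1277 B=4096/1991 C=512/263 D=1536/793 F=1536/793 H=3072/1991] → run H
t=17: vr[A=2048/1277 B=4096/1991 C=512/263 D=1536/793 F=1536/793] → run A
t=18: vr[B=4096/1991 C=512/263 D=1536/793 F=1536/793] → run D
t=19: vr[B=4096/1991 C=512/263 D=2048/793 F=1536/793] → run F
t=20: vr[B=4096/1991 C=512/263 D=2048/793] → run C
t=21: vr[B=4096/1991 C=1024/263 D=2048/793] → run B
t=22: vr[B=5120/1991 C=1024/263 D=2048/793] → run B
t=23: vr[B=6144/1991 C=1024/263 D=2048/793] → run D
t=24: vr[B=6144/1991 C=1024/263] → run B
t=25: vr[B=7168/1991 C=1024/263] → run B
t=26: vr[C=1024/263] → run C
t=27: vr[C=1536/263] → run C
t=28: vr[C=2048/263] → run C
t=29: (idle)
t=30: (idle)
t=31: (idle)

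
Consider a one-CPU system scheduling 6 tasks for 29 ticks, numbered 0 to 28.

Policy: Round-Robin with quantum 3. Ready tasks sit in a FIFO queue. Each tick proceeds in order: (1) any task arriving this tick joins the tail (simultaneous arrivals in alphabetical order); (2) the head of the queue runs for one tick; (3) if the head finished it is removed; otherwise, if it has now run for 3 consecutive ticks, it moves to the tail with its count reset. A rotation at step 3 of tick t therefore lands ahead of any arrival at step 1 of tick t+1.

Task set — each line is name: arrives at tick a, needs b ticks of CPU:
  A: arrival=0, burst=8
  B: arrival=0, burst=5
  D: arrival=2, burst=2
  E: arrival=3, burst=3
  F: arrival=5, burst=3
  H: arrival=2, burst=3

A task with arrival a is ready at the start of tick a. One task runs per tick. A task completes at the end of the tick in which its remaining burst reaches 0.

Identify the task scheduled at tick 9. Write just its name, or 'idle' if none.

running at tick 9 = H

t=0: queue=[A,B] q_used=0 → run A
t=1: queue=[A,B] q_used=1 → run A
t=2: queue=[A,B,D,H] q_used=2 → run A
t=3: queue=[B,D,H,A,E] q_used=0 → run B
t=4: queue=[B,D,H,A,E] q_used=1 → run B
t=5: queue=[B,D,H,A,E,F] q_used=2 → run B
t=6: queue=[D,H,A,E,F,B] q_used=0 → run D
t=7: queue=[D,H,A,E,F,B] q_used=1 → run D
t=8: queue=[H,A,E,F,B] q_used=0 → run H
t=9: queue=[H,A,E,F,B] q_used=1 → run H
t=10: queue=[H,A,E,F,B] q_used=2 → run H
t=11: queue=[A,E,F,B] q_used=0 → run A
t=12: queue=[A,E,F,B] q_used=1 → run A
t=13: queue=[A,E,F,B] q_used=2 → run A
t=14: queue=[E,F,B,A] q_used=0 → run E
t=15: queue=[E,F,B,A] q_used=1 → run E
t=16: queue=[E,F,B,A] q_used=2 → run E
t=17: queue=[F,B,A] q_used=0 → run F
t=18: queue=[F,B,A] q_used=1 → run F
t=19: queue=[F,B,A] q_used=2 → run F
t=20: queue=[B,A] q_used=0 → run B
t=21: queue=[B,A] q_used=1 → run B
t=22: queue=[A] q_used=0 → run A
t=23: queue=[A] q_used=1 → run A
t=24: (idle)
t=25: (idle)
t=26: (idle)
t=27: (idle)
t=28: (idle)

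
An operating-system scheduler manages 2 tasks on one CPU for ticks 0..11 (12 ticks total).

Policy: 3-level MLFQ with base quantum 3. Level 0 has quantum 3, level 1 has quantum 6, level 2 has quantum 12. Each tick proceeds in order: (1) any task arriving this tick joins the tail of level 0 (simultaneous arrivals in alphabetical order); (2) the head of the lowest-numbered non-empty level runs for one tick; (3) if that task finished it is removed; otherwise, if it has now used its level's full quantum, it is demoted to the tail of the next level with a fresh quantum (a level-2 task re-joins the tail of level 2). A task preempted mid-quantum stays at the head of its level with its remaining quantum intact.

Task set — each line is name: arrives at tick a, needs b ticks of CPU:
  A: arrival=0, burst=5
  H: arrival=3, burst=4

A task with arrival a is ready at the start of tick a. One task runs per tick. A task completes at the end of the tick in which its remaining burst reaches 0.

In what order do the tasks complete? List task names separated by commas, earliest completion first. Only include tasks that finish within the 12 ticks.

t=0: L0/L1/L2 = A/-/- → run A
t=1: L0/L1/L2 = A/-/- → run A
t=2: L0/L1/L2 = A/-/- → run A
t=3: L0/L1/L2 = H/A/- → run H
t=4: L0/L1/L2 = H/A/- → run H
t=5: L0/L1/L2 = H/A/- → run H
t=6: L0/L1/L2 = -/AH/- → run A
t=7: L0/L1/L2 = -/AH/- → run A
t=8: L0/L1/L2 = -/H/- → run H
t=9: (idle)
t=10: (idle)
t=11: (idle)

completion order = A, H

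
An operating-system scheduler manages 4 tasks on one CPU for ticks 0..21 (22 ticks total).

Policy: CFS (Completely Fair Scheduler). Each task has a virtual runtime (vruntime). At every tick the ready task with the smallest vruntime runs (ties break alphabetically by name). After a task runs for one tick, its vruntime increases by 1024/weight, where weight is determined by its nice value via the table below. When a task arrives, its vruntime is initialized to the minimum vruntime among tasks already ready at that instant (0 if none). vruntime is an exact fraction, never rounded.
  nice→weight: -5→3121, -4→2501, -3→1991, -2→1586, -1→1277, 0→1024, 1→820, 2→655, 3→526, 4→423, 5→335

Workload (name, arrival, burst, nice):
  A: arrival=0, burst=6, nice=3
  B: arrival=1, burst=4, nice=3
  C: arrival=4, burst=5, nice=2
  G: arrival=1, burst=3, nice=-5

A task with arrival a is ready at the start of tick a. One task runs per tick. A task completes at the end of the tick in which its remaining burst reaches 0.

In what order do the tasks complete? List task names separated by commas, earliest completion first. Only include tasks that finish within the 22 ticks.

t=0: vr[A=0] → run A
t=1: vr[A=512/263 B=512/263 G=512/263] → run A
t=2: vr[A=1024/263 B=512/263 G=512/263] → run B
t=3: vr[A=1024/263 B=1024/263 G=512/263] → run G
t=4: vr[A=1024/263 B=1024/263 C=1867264/820823 G=1867264/820823] → run C
t=5: vr[A=1024/263 B=1024/263 C=2063580672/537639065 G=1867264/820823] → run G
t=6: vr[A=1024/263 B=1024/263 C=2063580672/537639065 G=2136576/820823] → run G
t=7: vr[A=1024/263 B=1024/263 C=2063580672/537639065] → run C
t=8: vr[A=1024/263 B=1024/263 C=2904103424/537639065] → run A
t=9: vr[A=1536/263 B=1024/263 C=2904103424/537639065] → run B
t=10: vr[A=1536/263 B=1536/263 C=2904103424/537639065] → run C
t=11: vr[A=1536/263 B=1536/263 C=3744626176/537639065] → run A
t=12: vr[A=2048/263 B=1536/263 C=3744626176/537639065] → run B
t=13: vr[A=2048/263 B=2048/263 C=3744626176/537639065] → run C
t=14: vr[A=2048/263 B=2048/263 C=4585148928/537639065] → run A
t=15: vr[A=2560/263 B=2048/263 C=4585148928/537639065] → run B
t=16: vr[A=2560/263 C=4585148928/537639065] → run C
t=17: vr[A=2560/263] → run A
t=18: (idle)
t=19: (idle)
t=20: (idle)
t=21: (idle)

completion order = G, B, C, A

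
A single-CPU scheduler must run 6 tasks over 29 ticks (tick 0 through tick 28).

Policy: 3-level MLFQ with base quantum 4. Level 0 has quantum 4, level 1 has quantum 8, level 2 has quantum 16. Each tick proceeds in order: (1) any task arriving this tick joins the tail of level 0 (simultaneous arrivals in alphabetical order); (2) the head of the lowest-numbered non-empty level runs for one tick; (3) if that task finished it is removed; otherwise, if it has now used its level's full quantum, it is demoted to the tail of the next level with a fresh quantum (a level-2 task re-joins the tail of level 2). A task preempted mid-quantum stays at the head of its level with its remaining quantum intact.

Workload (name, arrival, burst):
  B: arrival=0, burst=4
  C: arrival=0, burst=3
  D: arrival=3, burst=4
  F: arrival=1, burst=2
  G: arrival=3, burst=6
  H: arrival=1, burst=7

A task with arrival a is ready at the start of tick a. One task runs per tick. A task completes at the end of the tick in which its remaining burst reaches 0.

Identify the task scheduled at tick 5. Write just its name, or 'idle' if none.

running at tick 5 = C

t=0: L0/L1/L2 = BC/-/- → run B
t=1: L0/L1/L2 = BCFH/-/- → run B
t=2: L0/L1/L2 = BCFH/-/- → run B
t=3: L0/L1/L2 = BCFHDG/-/- → run B
t=4: L0/L1/L2 = CFHDG/-/- → run C
t=5: L0/L1/L2 = CFHDG/-/- → run C
t=6: L0/L1/L2 = CFHDG/-/- → run C
t=7: L0/L1/L2 = FHDG/-/- → run F
t=8: L0/L1/L2 = FHDG/-/- → run F
t=9: L0/L1/L2 = HDG/-/- → run H
t=10: L0/L1/L2 = HDG/-/- → run H
t=11: L0/L1/L2 = HDG/-/- → run H
t=12: L0/L1/L2 = HDG/-/- → run H
t=13: L0/L1/L2 = DG/H/- → run D
t=14: L0/L1/L2 = DG/H/- → run D
t=15: L0/L1/L2 = DG/H/- → run D
t=16: L0/L1/L2 = DG/H/- → run D
t=17: L0/L1/L2 = G/H/- → run G
t=18: L0/L1/L2 = G/H/- → run G
t=19: L0/L1/L2 = G/H/- → run G
t=20: L0/L1/L2 = G/H/- → run G
t=21: L0/L1/L2 = -/HG/- → run H
t=22: L0/L1/L2 = -/HG/- → run H
t=23: L0/L1/L2 = -/HG/- → run H
t=24: L0/L1/L2 = -/G/- → run G
t=25: L0/L1/L2 = -/G/- → run G
t=26: (idle)
t=27: (idle)
t=28: (idle)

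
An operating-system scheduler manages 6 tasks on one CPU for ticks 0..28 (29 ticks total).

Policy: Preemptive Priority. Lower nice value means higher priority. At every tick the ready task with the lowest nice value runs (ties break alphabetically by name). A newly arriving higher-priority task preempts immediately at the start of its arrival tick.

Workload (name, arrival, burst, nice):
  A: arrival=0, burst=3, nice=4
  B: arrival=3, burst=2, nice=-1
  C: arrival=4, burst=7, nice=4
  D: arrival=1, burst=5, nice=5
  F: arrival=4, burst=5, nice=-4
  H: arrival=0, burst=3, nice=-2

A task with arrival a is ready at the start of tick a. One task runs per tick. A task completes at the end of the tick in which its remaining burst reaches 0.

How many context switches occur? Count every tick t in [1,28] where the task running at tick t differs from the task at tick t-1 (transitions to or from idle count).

context switches = 7

t=0: ready={A,H} → run H
t=1: ready={A,D,H} → run H
t=2: ready={A,D,H} → run H
t=3: ready={A,B,D} → run B
t=4: ready={A,B,C,D,F} → run F
t=5: ready={A,B,C,D,F} → run F
t=6: ready={A,B,C,D,F} → run F
t=7: ready={A,B,C,D,F} → run F
t=8: ready={A,B,C,D,F} → run F
t=9: ready={A,B,C,D} → run B
t=10: ready={A,C,D} → run A
t=11: ready={A,C,D} → run A
t=12: ready={A,C,D} → run A
t=13: ready={C,D} → run C
t=14: ready={C,D} → run C
t=15: ready={C,D} → run C
t=16: ready={C,D} → run C
t=17: ready={C,D} → run C
t=18: ready={C,D} → run C
t=19: ready={C,D} → run C
t=20: ready={D} → run D
t=21: ready={D} → run D
t=22: ready={D} → run D
t=23: ready={D} → run D
t=24: ready={D} → run D
t=25: (idle)
t=26: (idle)
t=27: (idle)
t=28: (idle)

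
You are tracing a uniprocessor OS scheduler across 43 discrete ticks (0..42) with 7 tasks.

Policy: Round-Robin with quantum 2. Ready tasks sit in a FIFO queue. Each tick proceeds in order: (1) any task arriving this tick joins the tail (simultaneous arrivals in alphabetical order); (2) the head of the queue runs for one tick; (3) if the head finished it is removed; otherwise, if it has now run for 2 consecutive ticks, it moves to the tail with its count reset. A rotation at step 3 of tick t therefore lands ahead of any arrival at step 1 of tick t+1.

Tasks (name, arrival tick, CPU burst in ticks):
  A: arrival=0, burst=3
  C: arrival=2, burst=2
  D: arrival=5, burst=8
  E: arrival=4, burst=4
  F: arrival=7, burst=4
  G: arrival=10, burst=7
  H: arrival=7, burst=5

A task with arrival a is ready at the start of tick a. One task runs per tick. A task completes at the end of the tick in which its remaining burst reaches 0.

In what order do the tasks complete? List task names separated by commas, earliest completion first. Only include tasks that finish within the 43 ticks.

completion order = A, C, E, F, H, D, G

t=0: queue=[A] q_used=0 → run A
t=1: queue=[A] q_used=1 → run A
t=2: queue=[A,C] q_used=0 → run A
t=3: queue=[C] q_used=0 → run C
t=4: queue=[C,E] q_used=1 → run C
t=5: queue=[E,D] q_used=0 → run E
t=6: queue=[E,D] q_used=1 → run E
t=7: queue=[D,E,F,H] q_used=0 → run D
t=8: queue=[D,E,F,H] q_used=1 → run D
t=9: queue=[E,F,H,D] q_used=0 → run E
t=10: queue=[E,F,H,D,G] q_used=1 → run E
t=11: queue=[F,H,D,G] q_used=0 → run F
t=12: queue=[F,H,D,G] q_used=1 → run F
t=13: queue=[H,D,G,F] q_used=0 → run H
t=14: queue=[H,D,G,F] q_used=1 → run H
t=15: queue=[D,G,F,H] q_used=0 → run D
t=16: queue=[D,G,F,H] q_used=1 → run D
t=17: queue=[G,F,H,D] q_used=0 → run G
t=18: queue=[G,F,H,D] q_used=1 → run G
t=19: queue=[F,H,D,G] q_used=0 → run F
t=20: queue=[F,H,D,G] q_used=1 → run F
t=21: queue=[H,D,G] q_used=0 → run H
t=22: queue=[H,D,G] q_used=1 → run H
t=23: queue=[D,G,H] q_used=0 → run D
t=24: queue=[D,G,H] q_used=1 → run D
t=25: queue=[G,H,D] q_used=0 → run G
t=26: queue=[G,H,D] q_used=1 → run G
t=27: queue=[H,D,G] q_used=0 → run H
t=28: queue=[D,G] q_used=0 → run D
t=29: queue=[D,G] q_used=1 → run D
t=30: queue=[G] q_used=0 → run G
t=31: queue=[G] q_used=1 → run G
t=32: queue=[G] q_used=0 → run G
t=33: (idle)
t=34: (idle)
t=35: (idle)
t=36: (idle)
t=37: (idle)
t=38: (idle)
t=39: (idle)
t=40: (idle)
t=41: (idle)
t=42: (idle)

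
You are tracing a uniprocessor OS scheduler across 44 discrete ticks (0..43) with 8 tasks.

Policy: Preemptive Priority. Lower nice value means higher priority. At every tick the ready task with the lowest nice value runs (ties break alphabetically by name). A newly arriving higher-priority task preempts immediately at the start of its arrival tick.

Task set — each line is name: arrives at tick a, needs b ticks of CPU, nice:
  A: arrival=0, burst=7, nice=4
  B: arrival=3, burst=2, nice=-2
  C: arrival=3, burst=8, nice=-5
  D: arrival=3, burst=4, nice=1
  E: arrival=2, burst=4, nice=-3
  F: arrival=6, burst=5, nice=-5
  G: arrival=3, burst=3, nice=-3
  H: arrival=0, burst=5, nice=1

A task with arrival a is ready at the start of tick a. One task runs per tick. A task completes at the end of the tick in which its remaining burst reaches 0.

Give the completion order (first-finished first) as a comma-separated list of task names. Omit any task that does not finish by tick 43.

t=0: ready={A,H} → run H
t=1: ready={A,H} → run H
t=2: ready={A,E,H} → run E
t=3: ready={A,B,C,D,E,G,H} → run C
t=4: ready={A,B,C,D,E,G,H} → run C
t=5: ready={A,B,C,D,E,G,H} → run C
t=6: ready={A,B,C,D,E,F,G,H} → run C
t=7: ready={A,B,C,D,E,F,G,H} → run C
t=8: ready={A,B,C,D,E,F,G,H} → run C
t=9: ready={A,B,C,D,E,F,G,H} → run C
t=10: ready={A,B,C,D,E,F,G,H} → run C
t=11: ready={A,B,D,E,F,G,H} → run F
t=12: ready={A,B,D,E,F,G,H} → run F
t=13: ready={A,B,D,E,F,G,H} → run F
t=14: ready={A,B,D,E,F,G,H} → run F
t=15: ready={A,B,D,E,F,G,H} → run F
t=16: ready={A,B,D,E,G,H} → run E
t=17: ready={A,B,D,E,G,H} → run E
t=18: ready={A,B,D,E,G,H} → run E
t=19: ready={A,B,D,G,H} → run G
t=20: ready={A,B,D,G,H} → run G
t=21: ready={A,B,D,G,H} → run G
t=22: ready={A,B,D,H} → run B
t=23: ready={A,B,D,H} → run B
t=24: ready={A,D,H} → run D
t=25: ready={A,D,H} → run D
t=26: ready={A,D,H} → run D
t=27: ready={A,D,H} → run D
t=28: ready={A,H} → run H
t=29: ready={A,H} → run H
t=30: ready={A,H} → run H
t=31: ready={A} → run A
t=32: ready={A} → run A
t=33: ready={A} → run A
t=34: ready={A} → run A
t=35: ready={A} → run A
t=36: ready={A} → run A
t=37: ready={A} → run A
t=38: (idle)
t=39: (idle)
t=40: (idle)
t=41: (idle)
t=42: (idle)
t=43: (idle)

completion order = C, F, E, G, B, D, H, A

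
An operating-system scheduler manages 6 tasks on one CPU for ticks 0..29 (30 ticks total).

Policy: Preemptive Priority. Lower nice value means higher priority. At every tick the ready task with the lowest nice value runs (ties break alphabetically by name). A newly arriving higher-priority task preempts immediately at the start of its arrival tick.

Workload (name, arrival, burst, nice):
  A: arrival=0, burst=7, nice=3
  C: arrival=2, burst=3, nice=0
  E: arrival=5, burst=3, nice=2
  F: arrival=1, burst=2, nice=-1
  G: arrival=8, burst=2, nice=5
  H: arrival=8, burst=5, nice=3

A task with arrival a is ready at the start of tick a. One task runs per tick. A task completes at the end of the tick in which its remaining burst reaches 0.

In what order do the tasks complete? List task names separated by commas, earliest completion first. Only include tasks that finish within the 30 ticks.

completion order = F, C, E, A, H, G

t=0: ready={A} → run A
t=1: ready={A,F} → run F
t=2: ready={A,C,F} → run F
t=3: ready={A,C} → run C
t=4: ready={A,C} → run C
t=5: ready={A,C,E} → run C
t=6: ready={A,E} → run E
t=7: ready={A,E} → run E
t=8: ready={A,E,G,H} → run E
t=9: ready={A,G,H} → run A
t=10: ready={A,G,H} → run A
t=11: ready={A,G,H} → run A
t=12: ready={A,G,H} → run A
t=13: ready={A,G,H} → run A
t=14: ready={A,G,H} → run A
t=15: ready={G,H} → run H
t=16: ready={G,H} → run H
t=17: ready={G,H} → run H
t=18: ready={G,H} → run H
t=19: ready={G,H} → run H
t=20: ready={G} → run G
t=21: ready={G} → run G
t=22: (idle)
t=23: (idle)
t=24: (idle)
t=25: (idle)
t=26: (idle)
t=27: (idle)
t=28: (idle)
t=29: (idle)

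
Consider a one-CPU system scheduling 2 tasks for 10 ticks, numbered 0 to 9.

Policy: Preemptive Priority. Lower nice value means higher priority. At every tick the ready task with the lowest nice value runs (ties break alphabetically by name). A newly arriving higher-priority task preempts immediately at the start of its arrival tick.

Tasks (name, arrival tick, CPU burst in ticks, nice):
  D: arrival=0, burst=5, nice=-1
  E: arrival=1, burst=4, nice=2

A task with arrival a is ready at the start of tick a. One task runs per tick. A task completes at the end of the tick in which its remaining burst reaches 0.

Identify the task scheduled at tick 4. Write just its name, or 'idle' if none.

t=0: ready={D} → run D
t=1: ready={D,E} → run D
t=2: ready={D,E} → run D
t=3: ready={D,E} → run D
t=4: ready={D,E} → run D
t=5: ready={E} → run E
t=6: ready={E} → run E
t=7: ready={E} → run E
t=8: ready={E} → run E
t=9: (idle)

running at tick 4 = D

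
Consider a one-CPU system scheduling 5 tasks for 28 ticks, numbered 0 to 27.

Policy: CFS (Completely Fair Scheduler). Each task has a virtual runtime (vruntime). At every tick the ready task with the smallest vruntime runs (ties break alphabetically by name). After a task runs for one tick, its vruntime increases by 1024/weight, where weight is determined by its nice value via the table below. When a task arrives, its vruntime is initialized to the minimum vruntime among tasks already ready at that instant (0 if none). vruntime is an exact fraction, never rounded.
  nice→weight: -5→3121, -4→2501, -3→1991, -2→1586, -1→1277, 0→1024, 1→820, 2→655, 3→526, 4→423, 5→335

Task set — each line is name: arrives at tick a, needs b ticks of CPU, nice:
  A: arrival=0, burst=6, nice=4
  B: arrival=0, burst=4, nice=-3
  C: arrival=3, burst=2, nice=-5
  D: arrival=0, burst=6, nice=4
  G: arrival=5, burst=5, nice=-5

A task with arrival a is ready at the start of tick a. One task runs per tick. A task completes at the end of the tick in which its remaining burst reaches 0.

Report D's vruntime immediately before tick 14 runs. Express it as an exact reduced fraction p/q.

t=0: vr[A=0 B=0 D=0] → run A
t=1: vr[A=1024/423 B=0 D=0] → run B
t=2: vr[A=1024/423 B=1024/1991 D=0] → run D
t=3: vr[A=1024/423 B=1024/1991 C=1024/1991 D=1024/423] → run B
t=4: vr[A=1024/423 B=2048/1991 C=1024/1991 D=1024/423] → run C
t=5: vr[A=1024/423 B=2048/1991 C=5234688/6213911 D=1024/423 G=5234688/6213911] → run C
t=6: vr[A=1024/423 B=2048/1991 D=1024/423 G=5234688/6213911] → run G
t=7: vr[A=1024/423 B=2048/1991 D=1024/423 G=7273472/6213911] → run B
t=8: vr[A=1024/423 B=3072/1991 D=1024/423 G=7273472/6213911] → run G
t=9: vr[A=1024/423 B=3072/1991 D=1024/423 G=9312256/6213911] → run G
t=10: vr[A=1024/423 B=3072/1991 D=1024/423 G=11351040/6213911] → run B
t=11: vr[A=1024/423 D=1024/423 G=11351040/6213911] → run G
t=12: vr[A=1024/423 D=1024/423 G=13389824/6213911] → run G
t=13: vr[A=1024/423 D=1024/423] → run A
t=14: vr[A=2048/423 D=1024/423] → run D
t=15: vr[A=2048/423 D=2048/423] → run A
t=16: vr[A=1024/141 D=2048/423] → run D
t=17: vr[A=1024/141 D=1024/141] → run A
t=18: vr[A=4096/423 D=1024/141] → run D
t=19: vr[A=4096/423 D=4096/423] → run A
t=20: vr[A=5120/423 D=4096/423] → run D
t=21: vr[A=5120/423 D=5120/423] → run A
t=22: vr[D=5120/423] → run D
t=23: (idle)
t=24: (idle)
t=25: (idle)
t=26: (idle)
t=27: (idle)

vruntime(D, start of tick 14) = 1024/423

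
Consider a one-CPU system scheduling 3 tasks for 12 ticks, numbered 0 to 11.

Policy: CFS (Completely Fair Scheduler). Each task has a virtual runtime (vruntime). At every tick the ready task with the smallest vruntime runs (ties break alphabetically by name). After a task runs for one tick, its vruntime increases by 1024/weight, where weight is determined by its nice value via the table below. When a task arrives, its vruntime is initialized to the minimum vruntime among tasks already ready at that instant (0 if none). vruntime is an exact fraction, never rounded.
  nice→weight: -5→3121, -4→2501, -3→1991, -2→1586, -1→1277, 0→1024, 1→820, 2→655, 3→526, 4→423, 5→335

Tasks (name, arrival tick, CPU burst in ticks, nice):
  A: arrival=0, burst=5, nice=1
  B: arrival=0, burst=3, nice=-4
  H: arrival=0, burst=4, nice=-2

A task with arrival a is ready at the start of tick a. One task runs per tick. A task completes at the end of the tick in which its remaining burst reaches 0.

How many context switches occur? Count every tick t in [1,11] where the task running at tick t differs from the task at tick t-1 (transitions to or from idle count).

context switches = 8

t=0: vr[A=0 B=0 H=0] → run A
t=1: vr[A=256/205 B=0 H=0] → run B
t=2: vr[A=256/205 B=1024/2501 H=0] → run H
t=3: vr[A=256/205 B=1024/2501 H=512/793] → run B
t=4: vr[A=256/205 B=2048/2501 H=512/793] → run H
t=5: vr[A=256/205 B=2048/2501 H=1024/793] → run B
t=6: vr[A=256/205 H=1024/793] → run A
t=7: vr[A=512/205 H=1024/793] → run H
t=8: vr[A=512/205 H=1536/793] → run H
t=9: vr[A=512/205] → run A
t=10: vr[A=768/205] → run A
t=11: vr[A=1024/205] → run A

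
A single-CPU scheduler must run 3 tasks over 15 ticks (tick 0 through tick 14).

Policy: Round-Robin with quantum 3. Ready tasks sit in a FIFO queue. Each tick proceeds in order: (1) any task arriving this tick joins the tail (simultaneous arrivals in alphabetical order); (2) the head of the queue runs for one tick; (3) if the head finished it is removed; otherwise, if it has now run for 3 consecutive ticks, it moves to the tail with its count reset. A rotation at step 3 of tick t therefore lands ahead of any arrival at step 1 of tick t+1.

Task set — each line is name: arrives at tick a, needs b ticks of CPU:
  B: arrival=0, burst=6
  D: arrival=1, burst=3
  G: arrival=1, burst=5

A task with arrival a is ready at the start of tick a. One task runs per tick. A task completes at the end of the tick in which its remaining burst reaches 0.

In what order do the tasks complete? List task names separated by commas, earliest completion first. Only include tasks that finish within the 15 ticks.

completion order = D, B, G

t=0: queue=[B] q_used=0 → run B
t=1: queue=[B,D,G] q_used=1 → run B
t=2: queue=[B,D,G] q_used=2 → run B
t=3: queue=[D,G,B] q_used=0 → run D
t=4: queue=[D,G,B] q_used=1 → run D
t=5: queue=[D,G,B] q_used=2 → run D
t=6: queue=[G,B] q_used=0 → run G
t=7: queue=[G,B] q_used=1 → run G
t=8: queue=[G,B] q_used=2 → run G
t=9: queue=[B,G] q_used=0 → run B
t=10: queue=[B,G] q_used=1 → run B
t=11: queue=[B,G] q_used=2 → run B
t=12: queue=[G] q_used=0 → run G
t=13: queue=[G] q_used=1 → run G
t=14: (idle)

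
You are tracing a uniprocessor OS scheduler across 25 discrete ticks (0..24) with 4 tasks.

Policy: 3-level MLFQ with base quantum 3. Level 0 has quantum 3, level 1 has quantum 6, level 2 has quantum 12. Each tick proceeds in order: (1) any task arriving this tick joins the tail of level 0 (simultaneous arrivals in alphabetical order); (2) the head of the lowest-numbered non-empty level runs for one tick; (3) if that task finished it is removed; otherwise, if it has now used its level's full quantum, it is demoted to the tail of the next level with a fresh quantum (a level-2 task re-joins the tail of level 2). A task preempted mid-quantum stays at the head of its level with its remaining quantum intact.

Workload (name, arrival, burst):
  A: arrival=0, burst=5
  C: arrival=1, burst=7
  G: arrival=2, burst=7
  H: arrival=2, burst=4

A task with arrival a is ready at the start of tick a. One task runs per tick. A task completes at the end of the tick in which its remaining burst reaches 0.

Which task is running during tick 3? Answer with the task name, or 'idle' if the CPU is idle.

t=0: L0/L1/L2 = A/-/- → run A
t=1: L0/L1/L2 = AC/-/- → run A
t=2: L0/L1/L2 = ACGH/-/- → run A
t=3: L0/L1/L2 = CGH/A/- → run C
t=4: L0/L1/L2 = CGH/A/- → run C
t=5: L0/L1/L2 = CGH/A/- → run C
t=6: L0/L1/L2 = GH/AC/- → run G
t=7: L0/L1/L2 = GH/AC/- → run G
t=8: L0/L1/L2 = GH/AC/- → run G
t=9: L0/L1/L2 = H/ACG/- → run H
t=10: L0/L1/L2 = H/ACG/- → run H
t=11: L0/L1/L2 = H/ACG/- → run H
t=12: L0/L1/L2 = -/ACGH/- → run A
t=13: L0/L1/L2 = -/ACGH/- → run A
t=14: L0/L1/L2 = -/CGH/- → run C
t=15: L0/L1/L2 = -/CGH/- → run C
t=16: L0/L1/L2 = -/CGH/- → run C
t=17: L0/L1/L2 = -/CGH/- → run C
t=18: L0/L1/L2 = -/GH/- → run G
t=19: L0/L1/L2 = -/GH/- → run G
t=20: L0/L1/L2 = -/GH/- → run G
t=21: L0/L1/L2 = -/GH/- → run G
t=22: L0/L1/L2 = -/H/- → run H
t=23: (idle)
t=24: (idle)

running at tick 3 = C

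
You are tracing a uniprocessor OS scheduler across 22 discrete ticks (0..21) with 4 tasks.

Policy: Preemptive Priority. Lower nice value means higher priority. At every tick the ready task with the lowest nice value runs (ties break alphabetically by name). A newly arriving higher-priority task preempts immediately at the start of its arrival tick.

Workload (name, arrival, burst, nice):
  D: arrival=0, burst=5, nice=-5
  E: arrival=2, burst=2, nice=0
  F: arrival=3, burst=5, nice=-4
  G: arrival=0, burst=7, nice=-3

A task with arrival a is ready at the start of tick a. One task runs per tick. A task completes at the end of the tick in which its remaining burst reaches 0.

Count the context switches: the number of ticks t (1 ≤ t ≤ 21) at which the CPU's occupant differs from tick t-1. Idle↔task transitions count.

t=0: ready={D,G} → run D
t=1: ready={D,G} → run D
t=2: ready={D,E,G} → run D
t=3: ready={D,E,F,G} → run D
t=4: ready={D,E,F,G} → run D
t=5: ready={E,F,G} → run F
t=6: ready={E,F,G} → run F
t=7: ready={E,F,G} → run F
t=8: ready={E,F,G} → run F
t=9: ready={E,F,G} → run F
t=10: ready={E,G} → run G
t=11: ready={E,G} → run G
t=12: ready={E,G} → run G
t=13: ready={E,G} → run G
t=14: ready={E,G} → run G
t=15: ready={E,G} → run G
t=16: ready={E,G} → run G
t=17: ready={E} → run E
t=18: ready={E} → run E
t=19: (idle)
t=20: (idle)
t=21: (idle)

context switches = 4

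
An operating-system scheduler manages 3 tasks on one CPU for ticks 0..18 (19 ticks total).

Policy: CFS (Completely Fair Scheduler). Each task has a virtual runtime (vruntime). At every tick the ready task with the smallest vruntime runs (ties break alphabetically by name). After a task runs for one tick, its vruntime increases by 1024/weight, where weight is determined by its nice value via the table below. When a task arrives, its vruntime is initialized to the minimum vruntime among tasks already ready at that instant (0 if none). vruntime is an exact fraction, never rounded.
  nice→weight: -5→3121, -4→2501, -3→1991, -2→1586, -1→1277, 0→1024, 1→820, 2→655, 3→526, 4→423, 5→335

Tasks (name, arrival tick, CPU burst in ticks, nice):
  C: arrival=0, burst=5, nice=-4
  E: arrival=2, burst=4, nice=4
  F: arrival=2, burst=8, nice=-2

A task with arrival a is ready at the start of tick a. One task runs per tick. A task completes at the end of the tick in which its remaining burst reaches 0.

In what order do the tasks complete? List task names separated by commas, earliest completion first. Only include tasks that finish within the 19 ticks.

t=0: vr[C=0] → run C
t=1: vr[C=1024/2501] → run C
t=2: vr[C=2048/2501 E=2048/2501 F=2048/2501] → run C
t=3: vr[C=3072/2501 E=2048/2501 F=2048/2501] → run E
t=4: vr[C=3072/2501 E=3427328/1057923 F=2048/2501] → run F
t=5: vr[C=3072/2501 E=3427328/1057923 F=47616/32513] → run C
t=6: vr[C=4096/2501 E=3427328/1057923 F=47616/32513] → run F
t=7: vr[C=4096/2501 E=3427328/1057923 F=68608/32513] → run C
t=8: vr[E=3427328/1057923 F=68608/32513] → run F
t=9: vr[E=3427328/1057923 F=89600/32513] → run F
t=10: vr[E=3427328/1057923 F=110592/32513] → run E
t=11: vr[E=5988352/1057923 F=110592/32513] → run F
t=12: vr[E=5988352/1057923 F=131584/32513] → run F
t=13: vr[E=5988352/1057923 F=152576/32513] → run F
t=14: vr[E=5988352/1057923 F=173568/32513] → run F
t=15: vr[E=5988352/1057923] → run E
t=16: vr[E=2849792/352641] → run E
t=17: (idle)
t=18: (idle)

completion order = C, F, E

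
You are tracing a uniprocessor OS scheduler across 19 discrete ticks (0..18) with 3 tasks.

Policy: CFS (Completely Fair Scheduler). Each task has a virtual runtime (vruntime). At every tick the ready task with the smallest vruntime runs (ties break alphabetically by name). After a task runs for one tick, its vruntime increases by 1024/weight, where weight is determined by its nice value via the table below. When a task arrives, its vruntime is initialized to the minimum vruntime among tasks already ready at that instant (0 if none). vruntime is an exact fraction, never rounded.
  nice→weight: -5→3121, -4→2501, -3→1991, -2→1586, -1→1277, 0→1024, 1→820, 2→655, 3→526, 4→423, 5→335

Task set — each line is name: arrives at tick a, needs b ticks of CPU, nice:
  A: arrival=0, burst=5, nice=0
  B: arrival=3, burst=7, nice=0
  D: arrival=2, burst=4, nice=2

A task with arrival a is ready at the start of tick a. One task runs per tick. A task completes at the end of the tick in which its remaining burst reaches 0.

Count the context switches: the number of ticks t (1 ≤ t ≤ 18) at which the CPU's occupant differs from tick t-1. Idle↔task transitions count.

t=0: vr[A=0] → run A
t=1: vr[A=1] → run A
t=2: vr[A=2 D=2] → run A
t=3: vr[A=3 B=2 D=2] → run B
t=4: vr[A=3 B=3 D=2] → run D
t=5: vr[A=3 B=3 D=2334/655] → run A
t=6: vr[A=4 B=3 D=2334/655] → run B
t=7: vr[A=4 B=4 D=2334/655] → run D
t=8: vr[A=4 B=4 D=3358/655] → run A
t=9: vr[B=4 D=3358/655] → run B
t=10: vr[B=5 D=3358/655] → run B
t=11: vr[B=6 D=3358/655] → run D
t=12: vr[B=6 D=4382/655] → run B
t=13: vr[B=7 D=4382/655] → run D
t=14: vr[B=7] → run B
t=15: vr[B=8] → run B
t=16: (idle)
t=17: (idle)
t=18: (idle)

context switches = 12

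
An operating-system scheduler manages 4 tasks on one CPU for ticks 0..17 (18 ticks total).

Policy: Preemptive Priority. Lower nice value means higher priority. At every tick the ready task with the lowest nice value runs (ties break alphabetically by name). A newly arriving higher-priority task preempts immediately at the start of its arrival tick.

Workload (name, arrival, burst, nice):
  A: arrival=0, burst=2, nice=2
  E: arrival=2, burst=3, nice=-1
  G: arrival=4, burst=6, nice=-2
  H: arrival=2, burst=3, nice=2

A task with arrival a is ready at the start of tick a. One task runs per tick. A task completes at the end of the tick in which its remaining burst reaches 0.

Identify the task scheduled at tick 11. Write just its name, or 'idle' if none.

t=0: ready={A} → run A
t=1: ready={A} → run A
t=2: ready={E,H} → run E
t=3: ready={E,H} → run E
t=4: ready={E,G,H} → run G
t=5: ready={E,G,H} → run G
t=6: ready={E,G,H} → run G
t=7: ready={E,G,H} → run G
t=8: ready={E,G,H} → run G
t=9: ready={E,G,H} → run G
t=10: ready={E,H} → run E
t=11: ready={H} → run H
t=12: ready={H} → run H
t=13: ready={H} → run H
t=14: (idle)
t=15: (idle)
t=16: (idle)
t=17: (idle)

running at tick 11 = H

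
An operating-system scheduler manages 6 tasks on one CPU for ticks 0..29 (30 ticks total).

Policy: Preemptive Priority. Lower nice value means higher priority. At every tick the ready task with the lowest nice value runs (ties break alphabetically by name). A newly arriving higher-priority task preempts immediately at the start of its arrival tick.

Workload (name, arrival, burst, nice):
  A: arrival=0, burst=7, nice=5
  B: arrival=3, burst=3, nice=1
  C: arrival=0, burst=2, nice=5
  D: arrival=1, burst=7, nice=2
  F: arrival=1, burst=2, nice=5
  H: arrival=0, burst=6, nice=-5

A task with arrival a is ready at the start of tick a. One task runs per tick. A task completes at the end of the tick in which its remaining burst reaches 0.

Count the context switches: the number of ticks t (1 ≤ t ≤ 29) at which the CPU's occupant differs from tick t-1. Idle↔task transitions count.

t=0: ready={A,C,H} → run H
t=1: ready={A,C,D,F,H} → run H
t=2: ready={A,C,D,F,H} → run H
t=3: ready={A,B,C,D,F,H} → run H
t=4: ready={A,B,C,D,F,H} → run H
t=5: ready={A,B,C,D,F,H} → run H
t=6: ready={A,B,C,D,F} → run B
t=7: ready={A,B,C,D,F} → run B
t=8: ready={A,B,C,D,F} → run B
t=9: ready={A,C,D,F} → run D
t=10: ready={A,C,D,F} → run D
t=11: ready={A,C,D,F} → run D
t=12: ready={A,C,D,F} → run D
t=13: ready={A,C,D,F} → run D
t=14: ready={A,C,D,F} → run D
t=15: ready={A,C,D,F} → run D
t=16: ready={A,C,F} → run A
t=17: ready={A,C,F} → run A
t=18: ready={A,C,F} → run A
t=19: ready={A,C,F} → run A
t=20: ready={A,C,F} → run A
t=21: ready={A,C,F} → run A
t=22: ready={A,C,F} → run A
t=23: ready={C,F} → run C
t=24: ready={C,F} → run C
t=25: ready={F} → run F
t=26: ready={F} → run F
t=27: (idle)
t=28: (idle)
t=29: (idle)

context switches = 6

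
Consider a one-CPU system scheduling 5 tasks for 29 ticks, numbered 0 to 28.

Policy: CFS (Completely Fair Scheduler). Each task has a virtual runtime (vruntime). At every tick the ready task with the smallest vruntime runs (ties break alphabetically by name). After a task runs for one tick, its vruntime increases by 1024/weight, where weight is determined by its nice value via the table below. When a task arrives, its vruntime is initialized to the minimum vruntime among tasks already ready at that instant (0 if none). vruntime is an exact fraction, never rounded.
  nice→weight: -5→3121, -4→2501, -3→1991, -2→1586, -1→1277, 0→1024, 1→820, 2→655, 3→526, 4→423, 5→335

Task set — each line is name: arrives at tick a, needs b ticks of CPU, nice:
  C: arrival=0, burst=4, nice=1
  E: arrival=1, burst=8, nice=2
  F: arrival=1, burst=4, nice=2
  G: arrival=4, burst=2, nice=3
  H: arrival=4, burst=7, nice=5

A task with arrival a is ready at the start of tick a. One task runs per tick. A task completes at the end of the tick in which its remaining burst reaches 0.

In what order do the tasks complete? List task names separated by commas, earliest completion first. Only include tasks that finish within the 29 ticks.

t=0: vr[C=0] → run C
t=1: vr[C=256/205 E=256/205 F=256/205] → run C
t=2: vr[C=512/205 E=256/205 F=256/205] → run E
t=3: vr[C=512/205 E=15104/5371 F=256/205] → run F
t=4: vr[C=512/205 E=15104/5371 F=15104/5371 G=512/205 H=512/205] → run C
t=5: vr[C=768/205 E=15104/5371 F=15104/5371 G=512/205 H=512/205] → run G
t=6: vr[C=768/205 E=15104/5371 F=15104/5371 G=239616/53915 H=512/205] → run H
t=7: vr[C=768/205 E=15104/5371 F=15104/5371 G=239616/53915 H=76288/13735] → run E
t=8: vr[C=768/205 E=117504/26855 F=15104/5371 G=239616/53915 H=76288/13735] → run F
t=9: vr[C=768/205 E=117504/26855 F=117504/26855 G=239616/53915 H=76288/13735] → run C
t=10: vr[E=117504/26855 F=117504/26855 G=239616/53915 H=76288/13735] → run E
t=11: vr[E=159488/26855 F=117504/26855 G=239616/53915 H=76288/13735] → run F
t=12: vr[E=159488/26855 F=159488/26855 G=239616/53915 H=76288/13735] → run G
t=13: vr[E=159488/26855 F=159488/26855 H=76288/13735] → run H
t=14: vr[E=159488/26855 F=159488/26855 H=118272/13735] → run E
t=15: vr[E=201472/26855 F=159488/26855 H=118272/13735] → run F
t=16: vr[E=201472/26855 H=118272/13735] → run E
t=17: vr[E=243456/26855 H=118272/13735] → run H
t=18: vr[E=243456/26855 H=160256/13735] → run E
t=19: vr[E=57088/5371 H=160256/13735] → run E
t=20: vr[E=327424/26855 H=160256/13735] → run H
t=21: vr[E=327424/26855 H=40448/2747] → run E
t=22: vr[H=40448/2747] → run H
t=23: vr[H=244224/13735] → run H
t=24: vr[H=286208/13735] → run H
t=25: (idle)
t=26: (idle)
t=27: (idle)
t=28: (idle)

completion order = C, G, F, E, H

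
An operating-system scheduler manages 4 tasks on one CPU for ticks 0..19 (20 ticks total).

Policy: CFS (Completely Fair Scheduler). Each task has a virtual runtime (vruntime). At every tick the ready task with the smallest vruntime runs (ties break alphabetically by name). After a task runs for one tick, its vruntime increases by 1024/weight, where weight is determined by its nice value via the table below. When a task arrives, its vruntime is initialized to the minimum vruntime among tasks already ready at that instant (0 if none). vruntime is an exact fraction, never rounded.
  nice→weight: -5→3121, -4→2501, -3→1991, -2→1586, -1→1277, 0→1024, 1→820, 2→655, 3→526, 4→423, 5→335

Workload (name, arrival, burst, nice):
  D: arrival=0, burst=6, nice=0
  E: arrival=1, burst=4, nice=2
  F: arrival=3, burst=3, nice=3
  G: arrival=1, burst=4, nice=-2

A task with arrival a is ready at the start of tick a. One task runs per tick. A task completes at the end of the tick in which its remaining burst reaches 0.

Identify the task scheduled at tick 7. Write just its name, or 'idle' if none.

t=0: vr[D=0] → run D
t=1: vr[D=1 E=1 G=1] → run D
t=2: vr[D=2 E=1 G=1] → run E
t=3: vr[D=2 E=1679/655 F=1 G=1] → run F
t=4: vr[D=2 E=1679/655 F=775/263 G=1] → run G
t=5: vr[D=2 E=1679/655 F=775/263 G=1305/793] → run G
t=6: vr[D=2 E=1679/655 F=775/263 G=1817/793] → run D
t=7: vr[D=3 E=1679/655 F=775/263 G=1817/793] → run G
t=8: vr[D=3 E=1679/655 F=775/263 G=2329/793] → run E
t=9: vr[D=3 E=2703/655 F=775/263 G=2329/793] → run G
t=10: vr[D=3 E=2703/655 F=775/263] → run F
t=11: vr[D=3 E=2703/655 F=1287/263] → run D
t=12: vr[D=4 E=2703/655 F=1287/263] → run D
t=13: vr[D=5 E=2703/655 F=1287/263] → run E
t=14: vr[D=5 E=3727/655 F=1287/263] → run F
t=15: vr[D=5 E=3727/655] → run D
t=16: vr[E=3727/655] → run E
t=17: (idle)
t=18: (idle)
t=19: (idle)

running at tick 7 = G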